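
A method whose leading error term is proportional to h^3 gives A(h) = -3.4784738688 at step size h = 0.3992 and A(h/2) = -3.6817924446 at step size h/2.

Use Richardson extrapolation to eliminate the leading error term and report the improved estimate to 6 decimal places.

-3.710838

Method order is 3; weight 2^3 = 8.
8·(-3.6817924446) − (-3.4784738688) = -25.9758656880
R = (-25.9758656880)/7 = -3.7108379554
Shift from A(h/2): −0.0290455108.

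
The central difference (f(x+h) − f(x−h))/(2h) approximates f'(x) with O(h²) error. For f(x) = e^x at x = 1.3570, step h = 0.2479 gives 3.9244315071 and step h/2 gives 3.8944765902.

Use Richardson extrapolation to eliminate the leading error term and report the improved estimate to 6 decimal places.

With r = 2 the leading error scales as h^2, so the weight is 2^2 = 4.
4×3.8944765902 = 15.5779063608; 15.5779063608 − 3.9244315071 = 11.6534748537
Denominator 4 − 1 = 3.
(4×3.8944765902 − 3.9244315071)/(4 − 1) = 3.8844916179

3.884492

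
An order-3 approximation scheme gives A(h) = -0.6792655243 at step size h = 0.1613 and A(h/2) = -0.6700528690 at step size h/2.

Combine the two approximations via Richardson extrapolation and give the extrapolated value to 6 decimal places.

-0.668737

Error is O(h^3); halving h shrinks it by 2^3 = 8.
Numerator 8×A(h/2) − A(h) = 8×(-0.6700528690) − (-0.6792655243) = -4.6811574277
(8×(-0.6700528690) − (-0.6792655243))/(8 − 1) = -0.6687367754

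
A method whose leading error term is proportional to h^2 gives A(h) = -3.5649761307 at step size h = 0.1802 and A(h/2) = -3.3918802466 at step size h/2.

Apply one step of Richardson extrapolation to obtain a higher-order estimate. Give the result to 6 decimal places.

The method has order 2: 2^2 = 4.
Weighted: (-13.5675209864) − (-3.5649761307) = -10.0025448557
(-10.0025448557) ÷ 3 = -3.3341816186
Correction |R − A(h/2)| = 5.770e-02; gap |A(h/2) − A(h)| = 1.731e-01.

-3.334182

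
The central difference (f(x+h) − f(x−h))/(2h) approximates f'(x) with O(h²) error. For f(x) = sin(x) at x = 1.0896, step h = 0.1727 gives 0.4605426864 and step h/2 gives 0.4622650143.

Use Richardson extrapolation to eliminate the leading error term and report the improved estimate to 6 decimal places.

The method has order 2: 2^2 = 4.
Weighted: 1.8490600572 − 0.4605426864 = 1.3885173708
Denominator 4 − 1 = 3.
So the Richardson estimate is 0.4628391236.

0.462839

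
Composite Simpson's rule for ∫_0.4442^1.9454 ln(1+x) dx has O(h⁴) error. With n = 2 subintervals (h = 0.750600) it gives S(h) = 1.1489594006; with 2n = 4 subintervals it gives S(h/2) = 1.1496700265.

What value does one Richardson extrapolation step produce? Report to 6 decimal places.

1.149717

r = 4, so 2^r = 16.
A(h/2) − A(h) = 1.1496700265 − 1.1489594006 = 0.0007106259
Correction (A(h/2) − A(h))/(16 − 1) = 0.0007106259/15 = 0.0000473751
R = 1.1496700265 + 0.0000473751 = 1.1497174016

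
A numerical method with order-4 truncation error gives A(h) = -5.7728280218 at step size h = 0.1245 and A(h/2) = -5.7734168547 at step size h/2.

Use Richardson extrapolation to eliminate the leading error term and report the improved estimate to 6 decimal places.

Error is O(h^4); halving h shrinks it by 2^4 = 16.
2^4*A(h/2) = -92.3746696752; minus A(h) gives -86.6018416534.
R = (-86.6018416534)/15 = -5.7734561102
Gap between inputs: 5.888e-04; correction applied: −0.0000392555.

-5.773456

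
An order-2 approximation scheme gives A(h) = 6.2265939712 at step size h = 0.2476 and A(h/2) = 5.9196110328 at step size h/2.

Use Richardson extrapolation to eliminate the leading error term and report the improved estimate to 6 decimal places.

5.817283

r = 2, so 2^r = 4.
4·5.9196110328 − 6.2265939712 = 17.4518501600
Extrapolated: 17.4518501600 / 3 = 5.8172833867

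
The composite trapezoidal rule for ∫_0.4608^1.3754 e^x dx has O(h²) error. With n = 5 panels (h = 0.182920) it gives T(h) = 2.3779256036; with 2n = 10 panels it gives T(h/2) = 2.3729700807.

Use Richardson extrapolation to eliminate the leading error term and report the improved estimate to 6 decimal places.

Error is O(h^2); halving h shrinks it by 2^2 = 4.
4×2.3729700807 = 9.4918803228; subtract 2.3779256036 → 7.1139547192
(4×2.3729700807 − 2.3779256036)/(4 − 1) = 2.3713182397

2.371318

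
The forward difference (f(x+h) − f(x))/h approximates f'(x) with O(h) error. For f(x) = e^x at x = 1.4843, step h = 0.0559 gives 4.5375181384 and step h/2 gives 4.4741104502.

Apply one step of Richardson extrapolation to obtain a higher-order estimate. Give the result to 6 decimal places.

Method order is 1; weight 2^1 = 2.
Weighted: 8.9482209004 − 4.5375181384 = 4.4107027620
R = 4.4107027620/1 = 4.4107027620

4.410703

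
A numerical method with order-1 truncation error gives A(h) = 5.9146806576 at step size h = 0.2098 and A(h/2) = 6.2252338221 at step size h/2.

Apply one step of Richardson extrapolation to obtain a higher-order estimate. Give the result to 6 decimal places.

Method order is 1; weight 2^1 = 2.
Weighted: 12.4504676442 − 5.9146806576 = 6.5357869866
Denominator 2 − 1 = 1.
Result: 6.5357869866
Correction |R − A(h/2)| = 3.106e-01; gap |A(h/2) − A(h)| = 3.106e-01.

6.535787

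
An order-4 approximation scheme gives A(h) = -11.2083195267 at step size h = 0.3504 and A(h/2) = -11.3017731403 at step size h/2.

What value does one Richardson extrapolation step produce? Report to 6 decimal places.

r = 4, so 2^r = 16.
A(h/2) − A(h) = -11.3017731403 − (-11.2083195267) = -0.0934536136
Divide by 2^4 − 1 = 15: (-0.0934536136)/15 = -0.0062302409
R = A(h/2) + (A(h/2) − A(h))/15 = -11.3017731403 − 0.0062302409 = -11.3080033812

-11.308003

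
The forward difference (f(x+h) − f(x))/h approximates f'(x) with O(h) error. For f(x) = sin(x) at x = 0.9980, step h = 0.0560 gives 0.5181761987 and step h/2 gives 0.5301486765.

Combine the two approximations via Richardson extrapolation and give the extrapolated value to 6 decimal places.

The method has order 1: 2^1 = 2.
2·0.5301486765 − 0.5181761987 = 0.5421211543
Denominator 2 − 1 = 1.
0.5421211543 ÷ 1 = 0.5421211543
Shift from A(h/2): +0.0119724778.

0.542121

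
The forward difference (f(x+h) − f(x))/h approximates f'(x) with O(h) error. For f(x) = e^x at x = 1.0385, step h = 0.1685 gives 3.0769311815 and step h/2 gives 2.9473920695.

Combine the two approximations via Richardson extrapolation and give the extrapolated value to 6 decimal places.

2.817853

Order 1 gives 2^r = 2 and 2^r − 1 = 1.
2^1 × A(h/2) = 5.8947841390; minus A(h) gives 2.8178529575.
(2 × 2.9473920695 − 3.0769311815)/(2 − 1) = 2.8178529575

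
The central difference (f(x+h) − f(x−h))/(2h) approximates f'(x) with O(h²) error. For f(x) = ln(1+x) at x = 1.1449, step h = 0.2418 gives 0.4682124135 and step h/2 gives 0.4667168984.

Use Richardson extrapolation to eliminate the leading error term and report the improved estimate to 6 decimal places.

0.466218

r = 2, so 2^r = 4.
4*0.4667168984 = 1.8668675936; 1.8668675936 − 0.4682124135 = 1.3986551801
1.3986551801 ÷ 3 = 0.4662183934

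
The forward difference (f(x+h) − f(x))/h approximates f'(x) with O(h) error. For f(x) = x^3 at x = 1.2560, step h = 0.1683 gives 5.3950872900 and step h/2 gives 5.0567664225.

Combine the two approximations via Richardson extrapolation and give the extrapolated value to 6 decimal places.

4.718446

r = 1: numerator weight 2, denominator 1.
Numerator 2×A(h/2) − A(h) = 2×5.0567664225 − 5.3950872900 = 4.7184455550
Extrapolated: 4.7184455550 / 1 = 4.7184455550
Shift from A(h/2): −0.3383208675.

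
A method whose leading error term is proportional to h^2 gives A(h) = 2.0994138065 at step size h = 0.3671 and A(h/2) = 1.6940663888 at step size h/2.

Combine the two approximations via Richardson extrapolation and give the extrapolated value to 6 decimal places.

1.558951

r = 2, so 2^r = 4.
2^2×A(h/2) = 6.7762655552; minus A(h) gives 4.6768517487.
Extrapolated: 4.6768517487 / 3 = 1.5589505829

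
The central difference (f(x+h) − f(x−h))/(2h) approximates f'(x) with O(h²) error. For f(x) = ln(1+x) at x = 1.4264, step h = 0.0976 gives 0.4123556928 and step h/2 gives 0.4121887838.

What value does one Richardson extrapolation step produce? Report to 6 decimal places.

Method order is 2; weight 2^2 = 4.
Weighted: 1.6487551352 − 0.4123556928 = 1.2363994424
Extrapolated: 1.2363994424 / 3 = 0.4121331475
Shift from A(h/2): −0.0000556363.

0.412133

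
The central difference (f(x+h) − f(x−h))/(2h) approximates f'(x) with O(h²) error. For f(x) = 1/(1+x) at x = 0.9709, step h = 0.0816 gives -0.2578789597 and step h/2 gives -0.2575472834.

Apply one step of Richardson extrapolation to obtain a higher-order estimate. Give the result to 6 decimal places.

-0.257437

r = 2, so 2^r = 4.
Numerator 4·A(h/2) − A(h) = 4·(-0.2575472834) − (-0.2578789597) = -0.7723101739
Denominator 4 − 1 = 3.
Result: -0.2574367246
Gap between inputs: 3.317e-04; correction applied: +0.0001105588.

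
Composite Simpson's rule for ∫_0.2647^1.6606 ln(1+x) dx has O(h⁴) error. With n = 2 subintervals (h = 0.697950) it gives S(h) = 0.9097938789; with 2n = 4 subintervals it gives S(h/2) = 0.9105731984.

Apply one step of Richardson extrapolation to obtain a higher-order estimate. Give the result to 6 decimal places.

Order 4 gives 2^r = 16 and 2^r − 1 = 15.
16*0.9105731984 − 0.9097938789 = 13.6593772955
Divide by 2^4 − 1 = 15.
So the Richardson estimate is 0.9106251530.

0.910625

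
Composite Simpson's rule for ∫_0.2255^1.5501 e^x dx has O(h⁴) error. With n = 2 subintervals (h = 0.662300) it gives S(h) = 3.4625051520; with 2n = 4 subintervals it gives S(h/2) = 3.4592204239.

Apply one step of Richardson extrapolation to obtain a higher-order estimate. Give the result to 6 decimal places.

With r = 4 the leading error scales as h^4, so the weight is 2^4 = 16.
A(h/2) − A(h) = 3.4592204239 − 3.4625051520 = -0.0032847281
Divide by 2^4 − 1 = 15: (-0.0032847281)/15 = -0.0002189819
R = A(h/2) + (A(h/2) − A(h))/15 = 3.4592204239 − 0.0002189819 = 3.4590014420
Gap between inputs: 3.285e-03; correction applied: −0.0002189819.

3.459001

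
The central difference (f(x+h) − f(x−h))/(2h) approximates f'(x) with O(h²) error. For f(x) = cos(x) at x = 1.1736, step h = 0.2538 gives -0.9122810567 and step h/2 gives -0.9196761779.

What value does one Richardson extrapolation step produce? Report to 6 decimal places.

-0.922141

The method has order 2: 2^2 = 4.
Weighted: (-3.6787047116) − (-0.9122810567) = -2.7664236549
Denominator 4 − 1 = 3.
R = (-2.7664236549)/3 = -0.9221412183
Correction |R − A(h/2)| = 2.465e-03; gap |A(h/2) − A(h)| = 7.395e-03.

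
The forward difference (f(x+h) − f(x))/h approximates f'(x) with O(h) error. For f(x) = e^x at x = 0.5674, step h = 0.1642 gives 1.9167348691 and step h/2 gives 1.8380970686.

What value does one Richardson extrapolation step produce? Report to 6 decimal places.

Order 1 gives 2^r = 2 and 2^r − 1 = 1.
2·1.8380970686 = 3.6761941372; 3.6761941372 − 1.9167348691 = 1.7594592681
Divide by 2^1 − 1 = 1.
1.7594592681 ÷ 1 = 1.7594592681

1.759459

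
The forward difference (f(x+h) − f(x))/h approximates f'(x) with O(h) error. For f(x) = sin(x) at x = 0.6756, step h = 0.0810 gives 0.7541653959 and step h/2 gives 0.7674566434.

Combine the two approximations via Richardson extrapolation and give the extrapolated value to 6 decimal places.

The method has order 1: 2^1 = 2.
2^1×A(h/2) = 1.5349132868; minus A(h) gives 0.7807478909.
(2×0.7674566434 − 0.7541653959)/(2 − 1) = 0.7807478909

0.780748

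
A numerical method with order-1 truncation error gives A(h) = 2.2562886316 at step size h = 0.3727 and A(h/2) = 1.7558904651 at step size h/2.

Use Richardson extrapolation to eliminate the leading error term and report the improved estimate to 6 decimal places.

With r = 1 the leading error scales as h^1, so the weight is 2^1 = 2.
A(h/2) − A(h) = 1.7558904651 − 2.2562886316 = -0.5003981665
Divide by 2^1 − 1 = 1: (-0.5003981665)/1 = -0.5003981665
R = A(h/2) + (A(h/2) − A(h))/1 = 1.7558904651 − 0.5003981665 = 1.2554922986

1.255492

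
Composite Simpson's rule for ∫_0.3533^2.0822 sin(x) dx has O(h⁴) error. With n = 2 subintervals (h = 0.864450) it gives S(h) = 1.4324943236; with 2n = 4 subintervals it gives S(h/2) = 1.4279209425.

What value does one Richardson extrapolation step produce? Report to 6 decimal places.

1.427616

Order 4 gives 2^r = 16 and 2^r − 1 = 15.
16·1.4279209425 − 1.4324943236 = 21.4142407564
21.4142407564 ÷ 15 = 1.4276160504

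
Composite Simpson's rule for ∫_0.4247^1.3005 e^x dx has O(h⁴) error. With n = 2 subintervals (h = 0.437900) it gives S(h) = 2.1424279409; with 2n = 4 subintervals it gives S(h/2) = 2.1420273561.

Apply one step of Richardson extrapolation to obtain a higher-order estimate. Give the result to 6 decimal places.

The method has order 4: 2^4 = 16.
Difference of the inputs: 2.1420273561 − 2.1424279409 = -0.0004005848
Correction (A(h/2) − A(h))/(16 − 1) = (-0.0004005848)/15 = -0.0000267057
R = A(h/2) + (A(h/2) − A(h))/15 = 2.1420273561 − 0.0000267057 = 2.1420006504
Shift from A(h/2): −0.0000267057.

2.142001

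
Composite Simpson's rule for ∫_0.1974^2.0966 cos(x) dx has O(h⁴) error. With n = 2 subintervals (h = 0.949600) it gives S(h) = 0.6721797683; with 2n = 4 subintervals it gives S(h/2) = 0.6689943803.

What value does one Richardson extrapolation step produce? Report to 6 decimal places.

0.668782

Leading term ∝ h^4; use weight 16 = 2^4.
16*0.6689943803 = 10.7039100848; subtract 0.6721797683 → 10.0317303165
Denominator 16 − 1 = 15.
Extrapolated: 10.0317303165 / 15 = 0.6687820211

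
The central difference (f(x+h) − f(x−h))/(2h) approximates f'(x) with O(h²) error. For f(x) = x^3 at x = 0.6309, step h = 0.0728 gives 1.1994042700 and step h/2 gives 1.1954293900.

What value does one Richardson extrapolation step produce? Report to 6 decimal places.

Method order is 2; weight 2^2 = 4.
Numerator 4·A(h/2) − A(h) = 4·1.1954293900 − 1.1994042700 = 3.5823132900
Denominator 4 − 1 = 3.
R = 3.5823132900/3 = 1.1941044300

1.194104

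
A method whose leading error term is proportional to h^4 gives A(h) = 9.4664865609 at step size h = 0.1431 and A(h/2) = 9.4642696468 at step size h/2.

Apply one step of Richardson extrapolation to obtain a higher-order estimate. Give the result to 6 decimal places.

9.464122

r = 4, so 2^r = 16.
16*9.4642696468 − 9.4664865609 = 141.9618277879
Divide by 2^4 − 1 = 15.
Result: 9.4641218525
Gap between inputs: 2.217e-03; correction applied: −0.0001477943.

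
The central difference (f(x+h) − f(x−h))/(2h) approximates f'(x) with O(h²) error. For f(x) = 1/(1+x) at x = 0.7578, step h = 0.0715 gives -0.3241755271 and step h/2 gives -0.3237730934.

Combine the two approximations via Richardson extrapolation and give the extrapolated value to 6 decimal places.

-0.323639

r = 2, so 2^r = 4.
4·(-0.3237730934) = -1.2950923736; (-1.2950923736) − (-0.3241755271) = -0.9709168465
Divide by 2^2 − 1 = 3.
Extrapolated: (-0.9709168465) / 3 = -0.3236389488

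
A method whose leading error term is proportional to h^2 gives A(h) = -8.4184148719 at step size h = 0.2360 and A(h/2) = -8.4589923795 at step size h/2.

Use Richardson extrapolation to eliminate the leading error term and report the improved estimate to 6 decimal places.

Leading term ∝ h^2; use weight 4 = 2^2.
2^2*A(h/2) = -33.8359695180; minus A(h) gives -25.4175546461.
Divide by 2^2 − 1 = 3.
So the Richardson estimate is -8.4725182154.

-8.472518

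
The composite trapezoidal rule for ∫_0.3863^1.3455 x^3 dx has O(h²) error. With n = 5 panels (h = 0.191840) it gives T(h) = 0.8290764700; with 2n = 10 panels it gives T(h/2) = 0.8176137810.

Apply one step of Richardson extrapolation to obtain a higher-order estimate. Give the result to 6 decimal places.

0.813793

Method order is 2; weight 2^2 = 4.
Top: 4(0.8176137810) − (0.8290764700) = 2.4413786540
Divide by 2^2 − 1 = 3.
Result: 0.8137928847
Gap between inputs: 1.146e-02; correction applied: −0.0038208963.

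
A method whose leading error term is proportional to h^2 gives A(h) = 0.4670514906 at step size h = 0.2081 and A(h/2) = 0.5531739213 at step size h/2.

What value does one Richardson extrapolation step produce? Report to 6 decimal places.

0.581881

r = 2: numerator weight 4, denominator 3.
A(h/2) − A(h) = 0.5531739213 − 0.4670514906 = 0.0861224307
Divide by 2^2 − 1 = 3: 0.0861224307/3 = 0.0287074769
R = 0.5531739213 + 0.0287074769 = 0.5818813982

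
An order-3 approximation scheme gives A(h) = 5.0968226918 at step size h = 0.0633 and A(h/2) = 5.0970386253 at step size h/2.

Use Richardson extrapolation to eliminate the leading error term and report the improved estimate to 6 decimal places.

Error is O(h^3); halving h shrinks it by 2^3 = 8.
Weighted: 40.7763090024 − 5.0968226918 = 35.6794863106
Divide by 2^3 − 1 = 7.
Extrapolated: 35.6794863106 / 7 = 5.0970694729
Shift from A(h/2): +0.0000308476.

5.097069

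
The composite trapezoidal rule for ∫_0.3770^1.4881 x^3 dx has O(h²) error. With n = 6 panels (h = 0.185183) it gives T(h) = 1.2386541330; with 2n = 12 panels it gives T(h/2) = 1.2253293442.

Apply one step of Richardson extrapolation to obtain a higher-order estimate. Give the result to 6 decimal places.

1.220888

Order 2 gives 2^r = 4 and 2^r − 1 = 3.
4*1.2253293442 = 4.9013173768; 4.9013173768 − 1.2386541330 = 3.6626632438
R = 3.6626632438/3 = 1.2208877479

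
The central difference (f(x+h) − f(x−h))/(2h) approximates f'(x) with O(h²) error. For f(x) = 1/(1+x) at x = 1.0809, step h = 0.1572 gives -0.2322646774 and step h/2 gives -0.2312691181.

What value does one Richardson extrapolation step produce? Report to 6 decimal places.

-0.230937

Order 2 gives 2^r = 4 and 2^r − 1 = 3.
Numerator 4*A(h/2) − A(h) = 4*(-0.2312691181) − (-0.2322646774) = -0.6928117950
(4*(-0.2312691181) − (-0.2322646774))/(4 − 1) = -0.2309372650
Shift from A(h/2): +0.0003318531.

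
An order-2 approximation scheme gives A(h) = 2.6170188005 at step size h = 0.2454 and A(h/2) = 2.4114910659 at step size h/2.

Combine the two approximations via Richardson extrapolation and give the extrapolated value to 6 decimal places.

The method has order 2: 2^2 = 4.
4*2.4114910659 = 9.6459642636; 9.6459642636 − 2.6170188005 = 7.0289454631
Extrapolated: 7.0289454631 / 3 = 2.3429818210

2.342982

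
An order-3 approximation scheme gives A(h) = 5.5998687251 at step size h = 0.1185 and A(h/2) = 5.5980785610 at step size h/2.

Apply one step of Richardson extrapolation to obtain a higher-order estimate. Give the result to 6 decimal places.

5.597823

With r = 3 the leading error scales as h^3, so the weight is 2^3 = 8.
Top: 8(5.5980785610) − (5.5998687251) = 39.1847597629
(8×5.5980785610 − 5.5998687251)/(8 − 1) = 5.5978228233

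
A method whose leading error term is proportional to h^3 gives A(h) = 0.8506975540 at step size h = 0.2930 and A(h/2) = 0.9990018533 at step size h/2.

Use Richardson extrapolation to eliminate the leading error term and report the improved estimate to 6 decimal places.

Order 3 gives 2^r = 8 and 2^r − 1 = 7.
Top: 8(0.9990018533) − (0.8506975540) = 7.1413172724
Extrapolated: 7.1413172724 / 7 = 1.0201881818

1.020188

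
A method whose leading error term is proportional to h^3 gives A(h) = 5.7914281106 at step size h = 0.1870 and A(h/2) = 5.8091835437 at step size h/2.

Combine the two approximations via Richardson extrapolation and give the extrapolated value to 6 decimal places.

5.811720

Order 3 gives 2^r = 8 and 2^r − 1 = 7.
8*5.8091835437 − 5.7914281106 = 40.6820402390
(8*5.8091835437 − 5.7914281106)/(8 − 1) = 5.8117200341
Gap between inputs: 1.776e-02; correction applied: +0.0025364904.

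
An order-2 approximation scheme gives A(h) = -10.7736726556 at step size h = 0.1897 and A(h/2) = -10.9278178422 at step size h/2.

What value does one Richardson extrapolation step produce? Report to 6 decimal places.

-10.979200

With r = 2 the leading error scales as h^2, so the weight is 2^2 = 4.
Top: 4(-10.9278178422) − (-10.7736726556) = -32.9375987132
(-32.9375987132) ÷ 3 = -10.9791995711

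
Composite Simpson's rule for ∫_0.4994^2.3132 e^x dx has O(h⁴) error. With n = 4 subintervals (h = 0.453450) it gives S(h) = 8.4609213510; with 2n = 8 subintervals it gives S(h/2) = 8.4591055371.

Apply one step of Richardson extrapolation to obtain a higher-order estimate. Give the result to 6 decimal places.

8.458984

Order 4 gives 2^r = 16 and 2^r − 1 = 15.
16 × 8.4591055371 = 135.3456885936; subtract 8.4609213510 → 126.8847672426
Divide by 2^4 − 1 = 15.
So the Richardson estimate is 8.4589844828.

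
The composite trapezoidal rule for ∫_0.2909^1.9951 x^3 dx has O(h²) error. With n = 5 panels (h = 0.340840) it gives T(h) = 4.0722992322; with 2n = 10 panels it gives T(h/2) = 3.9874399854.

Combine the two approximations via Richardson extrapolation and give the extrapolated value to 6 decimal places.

Order 2 gives 2^r = 4 and 2^r − 1 = 3.
Numerator 4 × A(h/2) − A(h) = 4 × 3.9874399854 − 4.0722992322 = 11.8774607094
R = 11.8774607094/3 = 3.9591535698
Gap between inputs: 8.486e-02; correction applied: −0.0282864156.

3.959154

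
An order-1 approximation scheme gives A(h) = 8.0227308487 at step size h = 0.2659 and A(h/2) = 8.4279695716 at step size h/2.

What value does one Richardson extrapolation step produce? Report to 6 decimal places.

8.833208

Order 1 gives 2^r = 2 and 2^r − 1 = 1.
Weighted: 16.8559391432 − 8.0227308487 = 8.8332082945
Divide by 2^1 − 1 = 1.
So the Richardson estimate is 8.8332082945.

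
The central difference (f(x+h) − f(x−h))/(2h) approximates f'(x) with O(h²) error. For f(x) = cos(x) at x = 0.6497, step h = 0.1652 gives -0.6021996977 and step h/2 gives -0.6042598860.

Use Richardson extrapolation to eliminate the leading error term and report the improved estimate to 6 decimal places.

-0.604947

r = 2: numerator weight 4, denominator 3.
Weighted: (-2.4170395440) − (-0.6021996977) = -1.8148398463
R = (-1.8148398463)/3 = -0.6049466154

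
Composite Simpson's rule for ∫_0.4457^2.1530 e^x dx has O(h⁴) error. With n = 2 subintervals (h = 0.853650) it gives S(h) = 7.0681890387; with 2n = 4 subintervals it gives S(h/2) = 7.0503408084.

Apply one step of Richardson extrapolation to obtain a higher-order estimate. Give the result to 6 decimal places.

r = 4, so 2^r = 16.
16·7.0503408084 = 112.8054529344; subtract 7.0681890387 → 105.7372638957
Divide by 2^4 − 1 = 15.
Result: 7.0491509264
Correction |R − A(h/2)| = 1.190e-03; gap |A(h/2) − A(h)| = 1.785e-02.

7.049151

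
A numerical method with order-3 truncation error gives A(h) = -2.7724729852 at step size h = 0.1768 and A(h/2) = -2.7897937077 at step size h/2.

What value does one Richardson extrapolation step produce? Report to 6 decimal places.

-2.792268

r = 3, so 2^r = 8.
Weighted: (-22.3183496616) − (-2.7724729852) = -19.5458766764
(-19.5458766764) ÷ 7 = -2.7922680966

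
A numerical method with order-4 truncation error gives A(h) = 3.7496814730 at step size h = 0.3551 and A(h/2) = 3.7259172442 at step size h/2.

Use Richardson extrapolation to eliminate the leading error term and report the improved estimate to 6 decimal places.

With r = 4 the leading error scales as h^4, so the weight is 2^4 = 16.
A(h/2) − A(h) = 3.7259172442 − 3.7496814730 = -0.0237642288
Divide by 2^4 − 1 = 15: (-0.0237642288)/15 = -0.0015842819
R = A(h/2) + (A(h/2) − A(h))/15 = 3.7259172442 − 0.0015842819 = 3.7243329623
Correction |R − A(h/2)| = 1.584e-03; gap |A(h/2) − A(h)| = 2.376e-02.

3.724333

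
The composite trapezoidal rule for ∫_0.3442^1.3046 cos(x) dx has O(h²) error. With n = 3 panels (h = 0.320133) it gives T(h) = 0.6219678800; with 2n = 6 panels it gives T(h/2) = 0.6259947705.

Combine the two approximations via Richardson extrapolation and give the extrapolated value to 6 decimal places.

0.627337

Order 2 gives 2^r = 4 and 2^r − 1 = 3.
Numerator 4·A(h/2) − A(h) = 4·0.6259947705 − 0.6219678800 = 1.8820112020
Denominator 4 − 1 = 3.
R = 1.8820112020/3 = 0.6273370673
Shift from A(h/2): +0.0013422968.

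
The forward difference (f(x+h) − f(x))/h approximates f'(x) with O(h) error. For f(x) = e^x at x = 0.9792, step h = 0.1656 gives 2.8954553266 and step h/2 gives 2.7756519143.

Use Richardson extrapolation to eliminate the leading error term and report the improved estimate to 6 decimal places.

2.655849

Error is O(h^1); halving h shrinks it by 2^1 = 2.
2^1*A(h/2) = 5.5513038286; minus A(h) gives 2.6558485020.
Denominator 2 − 1 = 1.
Result: 2.6558485020
Correction |R − A(h/2)| = 1.198e-01; gap |A(h/2) − A(h)| = 1.198e-01.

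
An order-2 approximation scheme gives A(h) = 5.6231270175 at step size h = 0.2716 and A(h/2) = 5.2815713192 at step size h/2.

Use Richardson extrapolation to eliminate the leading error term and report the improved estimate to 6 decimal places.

5.167719

r = 2: numerator weight 4, denominator 3.
4·5.2815713192 − 5.6231270175 = 15.5031582593
(4·5.2815713192 − 5.6231270175)/(4 − 1) = 5.1677194198
Correction |R − A(h/2)| = 1.139e-01; gap |A(h/2) − A(h)| = 3.416e-01.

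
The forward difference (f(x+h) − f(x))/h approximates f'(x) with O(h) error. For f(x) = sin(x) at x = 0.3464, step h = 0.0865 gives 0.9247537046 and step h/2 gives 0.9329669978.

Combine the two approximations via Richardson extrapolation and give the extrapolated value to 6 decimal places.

r = 1, so 2^r = 2.
2×0.9329669978 = 1.8659339956; 1.8659339956 − 0.9247537046 = 0.9411802910
(2×0.9329669978 − 0.9247537046)/(2 − 1) = 0.9411802910

0.941180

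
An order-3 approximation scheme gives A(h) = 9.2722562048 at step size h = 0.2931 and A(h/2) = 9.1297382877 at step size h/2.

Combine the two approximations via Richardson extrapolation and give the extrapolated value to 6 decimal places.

9.109379

Error is O(h^3); halving h shrinks it by 2^3 = 8.
Top: 8(9.1297382877) − (9.2722562048) = 63.7656500968
Denominator 8 − 1 = 7.
So the Richardson estimate is 9.1093785853.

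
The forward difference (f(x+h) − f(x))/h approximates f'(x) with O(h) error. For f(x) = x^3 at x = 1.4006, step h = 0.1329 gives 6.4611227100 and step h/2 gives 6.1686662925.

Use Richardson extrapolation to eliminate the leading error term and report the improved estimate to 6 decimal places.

5.876210

Order 1 gives 2^r = 2 and 2^r − 1 = 1.
2^1*A(h/2) = 12.3373325850; minus A(h) gives 5.8762098750.
Divide by 2^1 − 1 = 1.
Result: 5.8762098750
Shift from A(h/2): −0.2924564175.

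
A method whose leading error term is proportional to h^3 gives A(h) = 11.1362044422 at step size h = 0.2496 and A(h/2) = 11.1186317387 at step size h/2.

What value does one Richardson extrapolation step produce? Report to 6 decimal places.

Method order is 3; weight 2^3 = 8.
Difference of the inputs: 11.1186317387 − 11.1362044422 = -0.0175727035
Divide by 2^3 − 1 = 7: (-0.0175727035)/7 = -0.0025103862
R = A(h/2) + (A(h/2) − A(h))/7 = 11.1186317387 − 0.0025103862 = 11.1161213525

11.116121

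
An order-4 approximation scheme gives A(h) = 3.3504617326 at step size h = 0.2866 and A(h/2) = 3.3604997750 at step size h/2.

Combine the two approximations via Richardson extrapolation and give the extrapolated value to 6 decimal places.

r = 4, so 2^r = 16.
16*3.3604997750 = 53.7679964000; 53.7679964000 − 3.3504617326 = 50.4175346674
Extrapolated: 50.4175346674 / 15 = 3.3611689778

3.361169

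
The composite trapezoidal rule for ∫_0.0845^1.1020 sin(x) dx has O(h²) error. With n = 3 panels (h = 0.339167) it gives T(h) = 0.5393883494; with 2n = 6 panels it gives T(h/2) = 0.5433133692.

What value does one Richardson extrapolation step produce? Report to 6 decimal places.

0.544622

The method has order 2: 2^2 = 4.
2^2·A(h/2) = 2.1732534768; minus A(h) gives 1.6338651274.
1.6338651274 ÷ 3 = 0.5446217091
Gap between inputs: 3.925e-03; correction applied: +0.0013083399.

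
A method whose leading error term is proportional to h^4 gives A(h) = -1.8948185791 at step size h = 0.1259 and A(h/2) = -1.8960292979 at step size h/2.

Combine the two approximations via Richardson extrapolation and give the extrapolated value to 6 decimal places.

Leading term ∝ h^4; use weight 16 = 2^4.
Weighted: (-30.3364687664) − (-1.8948185791) = -28.4416501873
Denominator 16 − 1 = 15.
Extrapolated: (-28.4416501873) / 15 = -1.8961100125
Shift from A(h/2): −0.0000807146.

-1.896110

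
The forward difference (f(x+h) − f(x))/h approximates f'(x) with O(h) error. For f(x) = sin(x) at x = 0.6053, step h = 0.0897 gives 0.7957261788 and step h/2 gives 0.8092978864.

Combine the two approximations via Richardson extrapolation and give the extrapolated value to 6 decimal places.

Leading term ∝ h^1; use weight 2 = 2^1.
Weighted: 1.6185957728 − 0.7957261788 = 0.8228695940
Denominator 2 − 1 = 1.
Result: 0.8228695940
Correction |R − A(h/2)| = 1.357e-02; gap |A(h/2) − A(h)| = 1.357e-02.

0.822870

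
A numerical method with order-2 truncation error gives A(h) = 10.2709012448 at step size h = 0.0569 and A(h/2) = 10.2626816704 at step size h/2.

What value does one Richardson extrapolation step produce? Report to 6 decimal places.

Order 2 gives 2^r = 4 and 2^r − 1 = 3.
Top: 4(10.2626816704) − (10.2709012448) = 30.7798254368
(4 × 10.2626816704 − 10.2709012448)/(4 − 1) = 10.2599418123

10.259942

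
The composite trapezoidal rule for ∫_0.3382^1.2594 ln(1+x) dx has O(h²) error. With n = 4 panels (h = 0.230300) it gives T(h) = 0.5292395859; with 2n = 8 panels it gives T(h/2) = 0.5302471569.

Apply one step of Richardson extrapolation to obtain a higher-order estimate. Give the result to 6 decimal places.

0.530583

r = 2: numerator weight 4, denominator 3.
Numerator 4 × A(h/2) − A(h) = 4 × 0.5302471569 − 0.5292395859 = 1.5917490417
Divide by 2^2 − 1 = 3.
Result: 0.5305830139
Shift from A(h/2): +0.0003358570.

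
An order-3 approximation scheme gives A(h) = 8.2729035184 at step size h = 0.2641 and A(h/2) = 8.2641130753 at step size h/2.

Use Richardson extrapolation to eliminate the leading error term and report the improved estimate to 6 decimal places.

8.262857

Order 3 gives 2^r = 8 and 2^r − 1 = 7.
Numerator 8·A(h/2) − A(h) = 8·8.2641130753 − 8.2729035184 = 57.8400010840
57.8400010840 ÷ 7 = 8.2628572977
Gap between inputs: 8.790e-03; correction applied: −0.0012557776.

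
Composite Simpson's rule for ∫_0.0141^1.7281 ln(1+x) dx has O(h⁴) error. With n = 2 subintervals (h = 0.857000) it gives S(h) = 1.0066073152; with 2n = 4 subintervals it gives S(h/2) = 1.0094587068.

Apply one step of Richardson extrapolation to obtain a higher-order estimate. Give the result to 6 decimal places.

r = 4, so 2^r = 16.
Top: 16(1.0094587068) − (1.0066073152) = 15.1447319936
R = 15.1447319936/15 = 1.0096487996

1.009649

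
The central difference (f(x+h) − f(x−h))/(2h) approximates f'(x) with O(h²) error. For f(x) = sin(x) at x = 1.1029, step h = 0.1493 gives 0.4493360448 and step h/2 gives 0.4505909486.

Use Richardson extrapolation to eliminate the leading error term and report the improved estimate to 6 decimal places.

0.451009

With r = 2 the leading error scales as h^2, so the weight is 2^2 = 4.
2^2·A(h/2) = 1.8023637944; minus A(h) gives 1.3530277496.
Divide by 2^2 − 1 = 3.
Extrapolated: 1.3530277496 / 3 = 0.4510092499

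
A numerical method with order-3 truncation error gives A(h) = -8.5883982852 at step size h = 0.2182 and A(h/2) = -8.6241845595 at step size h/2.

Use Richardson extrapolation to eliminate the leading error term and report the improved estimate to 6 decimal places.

-8.629297

r = 3: numerator weight 8, denominator 7.
8·(-8.6241845595) = -68.9934764760; (-68.9934764760) − (-8.5883982852) = -60.4050781908
Extrapolated: (-60.4050781908) / 7 = -8.6292968844
Correction |R − A(h/2)| = 5.112e-03; gap |A(h/2) − A(h)| = 3.579e-02.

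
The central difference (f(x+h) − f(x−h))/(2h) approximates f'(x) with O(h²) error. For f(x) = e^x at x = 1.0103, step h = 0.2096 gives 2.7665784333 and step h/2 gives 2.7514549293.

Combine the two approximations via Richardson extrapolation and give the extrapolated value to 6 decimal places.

2.746414

Leading term ∝ h^2; use weight 4 = 2^2.
Numerator 4×A(h/2) − A(h) = 4×2.7514549293 − 2.7665784333 = 8.2392412839
Divide by 2^2 − 1 = 3.
(4×2.7514549293 − 2.7665784333)/(4 − 1) = 2.7464137613
Correction |R − A(h/2)| = 5.041e-03; gap |A(h/2) − A(h)| = 1.512e-02.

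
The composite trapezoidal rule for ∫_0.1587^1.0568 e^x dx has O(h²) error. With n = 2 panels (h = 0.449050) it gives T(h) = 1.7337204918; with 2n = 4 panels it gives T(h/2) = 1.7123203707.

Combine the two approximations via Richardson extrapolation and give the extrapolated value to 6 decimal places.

Leading term ∝ h^2; use weight 4 = 2^2.
Numerator 4·A(h/2) − A(h) = 4·1.7123203707 − 1.7337204918 = 5.1155609910
R = 5.1155609910/3 = 1.7051869970

1.705187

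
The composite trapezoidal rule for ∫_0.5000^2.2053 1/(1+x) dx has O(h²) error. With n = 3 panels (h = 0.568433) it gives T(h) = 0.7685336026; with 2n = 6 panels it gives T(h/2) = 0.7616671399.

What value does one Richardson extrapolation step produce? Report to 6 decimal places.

Error is O(h^2); halving h shrinks it by 2^2 = 4.
A(h/2) − A(h) = 0.7616671399 − 0.7685336026 = -0.0068664627
Divide by 2^2 − 1 = 3: (-0.0068664627)/3 = -0.0022888209
R = A(h/2) + (A(h/2) − A(h))/3 = 0.7616671399 − 0.0022888209 = 0.7593783190
Gap between inputs: 6.866e-03; correction applied: −0.0022888209.

0.759378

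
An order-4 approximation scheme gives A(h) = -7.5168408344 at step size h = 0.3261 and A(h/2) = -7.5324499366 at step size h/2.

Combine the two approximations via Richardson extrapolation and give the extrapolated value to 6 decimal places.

-7.533491

With r = 4 the leading error scales as h^4, so the weight is 2^4 = 16.
Numerator 16×A(h/2) − A(h) = 16×(-7.5324499366) − (-7.5168408344) = -113.0023581512
(16×(-7.5324499366) − (-7.5168408344))/(16 − 1) = -7.5334905434
Gap between inputs: 1.561e-02; correction applied: −0.0010406068.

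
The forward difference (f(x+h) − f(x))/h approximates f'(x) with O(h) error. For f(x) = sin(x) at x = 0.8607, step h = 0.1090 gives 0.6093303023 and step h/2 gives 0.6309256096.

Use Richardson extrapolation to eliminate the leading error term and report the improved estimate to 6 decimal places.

Error is O(h^1); halving h shrinks it by 2^1 = 2.
2 × 0.6309256096 = 1.2618512192; 1.2618512192 − 0.6093303023 = 0.6525209169
Denominator 2 − 1 = 1.
0.6525209169 ÷ 1 = 0.6525209169
Correction |R − A(h/2)| = 2.160e-02; gap |A(h/2) − A(h)| = 2.160e-02.

0.652521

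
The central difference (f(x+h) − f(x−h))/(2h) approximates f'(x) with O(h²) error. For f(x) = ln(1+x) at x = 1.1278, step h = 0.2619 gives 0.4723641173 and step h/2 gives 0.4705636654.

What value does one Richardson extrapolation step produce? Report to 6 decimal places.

0.469964

Method order is 2; weight 2^2 = 4.
A(h/2) − A(h) = 0.4705636654 − 0.4723641173 = -0.0018004519
Correction (A(h/2) − A(h))/(4 − 1) = (-0.0018004519)/3 = -0.0006001506
R = 0.4705636654 − 0.0006001506 = 0.4699635148
Shift from A(h/2): −0.0006001506.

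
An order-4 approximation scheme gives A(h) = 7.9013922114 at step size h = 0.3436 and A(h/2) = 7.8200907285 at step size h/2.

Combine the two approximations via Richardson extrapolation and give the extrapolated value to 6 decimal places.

Error is O(h^4); halving h shrinks it by 2^4 = 16.
Numerator 16·A(h/2) − A(h) = 16·7.8200907285 − 7.9013922114 = 117.2200594446
Denominator 16 − 1 = 15.
Result: 7.8146706296
Gap between inputs: 8.130e-02; correction applied: −0.0054200989.

7.814671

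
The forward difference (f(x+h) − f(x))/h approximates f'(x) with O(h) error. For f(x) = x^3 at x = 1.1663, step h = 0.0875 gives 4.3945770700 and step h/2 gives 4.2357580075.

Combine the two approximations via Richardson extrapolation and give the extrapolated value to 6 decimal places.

Error is O(h^1); halving h shrinks it by 2^1 = 2.
Numerator 2·A(h/2) − A(h) = 2·4.2357580075 − 4.3945770700 = 4.0769389450
Divide by 2^1 − 1 = 1.
4.0769389450 ÷ 1 = 4.0769389450
Gap between inputs: 1.588e-01; correction applied: −0.1588190625.

4.076939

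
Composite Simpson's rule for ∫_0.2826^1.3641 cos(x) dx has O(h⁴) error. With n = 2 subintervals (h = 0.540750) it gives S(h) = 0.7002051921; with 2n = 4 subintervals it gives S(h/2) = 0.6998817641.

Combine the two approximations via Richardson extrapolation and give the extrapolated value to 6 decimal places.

0.699860

Error is O(h^4); halving h shrinks it by 2^4 = 16.
16×0.6998817641 − 0.7002051921 = 10.4979030335
(16×0.6998817641 − 0.7002051921)/(16 − 1) = 0.6998602022
Gap between inputs: 3.234e-04; correction applied: −0.0000215619.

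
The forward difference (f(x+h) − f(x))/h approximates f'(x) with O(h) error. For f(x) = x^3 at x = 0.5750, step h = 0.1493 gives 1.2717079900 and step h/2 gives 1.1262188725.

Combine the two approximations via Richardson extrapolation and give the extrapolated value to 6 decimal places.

0.980730

r = 1: numerator weight 2, denominator 1.
2*1.1262188725 − 1.2717079900 = 0.9807297550
Extrapolated: 0.9807297550 / 1 = 0.9807297550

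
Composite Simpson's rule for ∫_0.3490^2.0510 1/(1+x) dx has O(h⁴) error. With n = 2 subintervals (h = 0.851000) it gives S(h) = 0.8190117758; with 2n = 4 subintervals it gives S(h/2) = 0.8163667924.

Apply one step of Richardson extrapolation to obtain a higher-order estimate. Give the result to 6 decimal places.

With r = 4 the leading error scales as h^4, so the weight is 2^4 = 16.
16 × 0.8163667924 = 13.0618686784; subtract 0.8190117758 → 12.2428569026
12.2428569026 ÷ 15 = 0.8161904602
Correction |R − A(h/2)| = 1.763e-04; gap |A(h/2) − A(h)| = 2.645e-03.

0.816190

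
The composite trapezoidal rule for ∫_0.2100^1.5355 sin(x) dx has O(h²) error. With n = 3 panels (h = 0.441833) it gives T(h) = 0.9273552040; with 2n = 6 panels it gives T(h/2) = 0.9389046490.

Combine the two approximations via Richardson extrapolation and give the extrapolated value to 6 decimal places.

r = 2: numerator weight 4, denominator 3.
2^2·A(h/2) = 3.7556185960; minus A(h) gives 2.8282633920.
Denominator 4 − 1 = 3.
R = 2.8282633920/3 = 0.9427544640
Correction |R − A(h/2)| = 3.850e-03; gap |A(h/2) − A(h)| = 1.155e-02.

0.942754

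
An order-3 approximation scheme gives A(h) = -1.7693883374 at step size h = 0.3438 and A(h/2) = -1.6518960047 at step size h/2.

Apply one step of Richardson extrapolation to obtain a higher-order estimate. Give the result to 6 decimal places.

-1.635111

With r = 3 the leading error scales as h^3, so the weight is 2^3 = 8.
2^3×A(h/2) = -13.2151680376; minus A(h) gives -11.4457797002.
Divide by 2^3 − 1 = 7.
Extrapolated: (-11.4457797002) / 7 = -1.6351113857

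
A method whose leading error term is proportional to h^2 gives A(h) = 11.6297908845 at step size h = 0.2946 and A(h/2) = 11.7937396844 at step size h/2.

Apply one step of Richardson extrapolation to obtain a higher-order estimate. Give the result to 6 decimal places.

Method order is 2; weight 2^2 = 4.
2^2*A(h/2) = 47.1749587376; minus A(h) gives 35.5451678531.
(4*11.7937396844 − 11.6297908845)/(4 − 1) = 11.8483892844
Shift from A(h/2): +0.0546496000.

11.848389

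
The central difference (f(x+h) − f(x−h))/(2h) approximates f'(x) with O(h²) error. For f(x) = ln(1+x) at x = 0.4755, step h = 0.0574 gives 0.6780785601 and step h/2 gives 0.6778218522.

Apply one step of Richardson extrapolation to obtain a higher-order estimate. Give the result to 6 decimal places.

Order 2 gives 2^r = 4 and 2^r − 1 = 3.
Top: 4(0.6778218522) − (0.6780785601) = 2.0332088487
Denominator 4 − 1 = 3.
(4·0.6778218522 − 0.6780785601)/(4 − 1) = 0.6777362829

0.677736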